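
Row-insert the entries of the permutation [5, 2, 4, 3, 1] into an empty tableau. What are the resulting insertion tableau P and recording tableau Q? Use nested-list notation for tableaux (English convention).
Insert each entry of the permutation into P by Schensted row insertion, recording in Q the position of each new cell.

Insert 5: appended to row 1. P = [[5]], Q = [[1]].
Insert 2: 2 bumps 5 from row 1; 5 starts row 2. P = [[2], [5]], Q = [[1], [2]].
Insert 4: appended to row 1. P = [[2, 4], [5]], Q = [[1, 3], [2]].
Insert 3: 3 bumps 4 from row 1; 4 bumps 5 from row 2; 5 starts row 3. P = [[2, 3], [4], [5]], Q = [[1, 3], [2], [4]].
Insert 1: 1 bumps 2 from row 1; 2 bumps 4 from row 2; 4 bumps 5 from row 3; 5 starts row 4. P = [[1, 3], [2], [4], [5]], Q = [[1, 3], [2], [4], [5]].

So P = [[1, 3], [2], [4], [5]], Q = [[1, 3], [2], [4], [5]].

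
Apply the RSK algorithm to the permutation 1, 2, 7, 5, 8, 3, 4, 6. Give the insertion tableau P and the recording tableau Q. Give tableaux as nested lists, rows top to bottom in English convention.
Insert each entry of the permutation into P by Schensted row insertion, recording in Q the position of each new cell.

Insert 1: appended to row 1. P = [[1]], Q = [[1]].
Insert 2: appended to row 1. P = [[1, 2]], Q = [[1, 2]].
Insert 7: appended to row 1. P = [[1, 2, 7]], Q = [[1, 2, 3]].
Insert 5: 5 bumps 7 from row 1; 7 starts row 2. P = [[1, 2, 5], [7]], Q = [[1, 2, 3], [4]].
Insert 8: appended to row 1. P = [[1, 2, 5, 8], [7]], Q = [[1, 2, 3, 5], [4]].
Insert 3: 3 bumps 5 from row 1; 5 bumps 7 from row 2; 7 starts row 3. P = [[1, 2, 3, 8], [5], [7]], Q = [[1, 2, 3, 5], [4], [6]].
Insert 4: 4 bumps 8 from row 1; 8 appends to row 2. P = [[1, 2, 3, 4], [5, 8], [7]], Q = [[1, 2, 3, 5], [4, 7], [6]].
Insert 6: appended to row 1. P = [[1, 2, 3, 4, 6], [5, 8], [7]], Q = [[1, 2, 3, 5, 8], [4, 7], [6]].

So P = [[1, 2, 3, 4, 6], [5, 8], [7]], Q = [[1, 2, 3, 5, 8], [4, 7], [6]].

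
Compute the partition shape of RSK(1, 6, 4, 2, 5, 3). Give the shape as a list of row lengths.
Row-insert each entry into an empty tableau.

After inserting 1: P = [[1]].
After inserting 6: P = [[1, 6]].
After inserting 4: P = [[1, 4], [6]].
After inserting 2: P = [[1, 2], [4], [6]].
After inserting 5: P = [[1, 2, 5], [4], [6]].
After inserting 3: P = [[1, 2, 3], [4, 5], [6]].

The final insertion tableau P = [[1, 2, 3], [4, 5], [6]] has shape [3, 2, 1].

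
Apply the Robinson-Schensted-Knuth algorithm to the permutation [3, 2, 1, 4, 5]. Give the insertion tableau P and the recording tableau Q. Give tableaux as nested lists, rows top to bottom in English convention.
Insert each entry of the permutation into P by Schensted row insertion, recording in Q the position of each new cell.

Insert 3: appended to row 1. P = [[3]].
Insert 2: 2 bumps 3 from row 1; 3 starts row 2. P = [[2], [3]].
Insert 1: 1 bumps 2 from row 1; 2 bumps 3 from row 2; 3 starts row 3. P = [[1], [2], [3]].
Insert 4: appended to row 1. P = [[1, 4], [2], [3]].
Insert 5: appended to row 1. P = [[1, 4, 5], [2], [3]].

So P = [[1, 4, 5], [2], [3]], Q = [[1, 4, 5], [2], [3]].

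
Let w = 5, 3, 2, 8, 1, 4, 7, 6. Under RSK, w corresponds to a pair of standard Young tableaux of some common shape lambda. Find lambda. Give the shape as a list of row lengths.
[3, 2, 2, 1]

Row-insert each entry into an empty tableau.

After inserting 5: P = [[5]].
After inserting 3: P = [[3], [5]].
After inserting 2: P = [[2], [3], [5]].
After inserting 8: P = [[2, 8], [3], [5]].
After inserting 1: P = [[1, 8], [2], [3], [5]].
After inserting 4: P = [[1, 4], [2, 8], [3], [5]].
After inserting 7: P = [[1, 4, 7], [2, 8], [3], [5]].
After inserting 6: P = [[1, 4, 6], [2, 7], [3, 8], [5]].

The final insertion tableau P = [[1, 4, 6], [2, 7], [3, 8], [5]] has shape [3, 2, 2, 1].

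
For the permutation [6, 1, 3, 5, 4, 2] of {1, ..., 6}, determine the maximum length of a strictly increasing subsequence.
3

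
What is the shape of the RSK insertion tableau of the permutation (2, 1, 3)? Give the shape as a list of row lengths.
[2, 1]

RSK row insertion gives P = [[1, 3], [2]], which has shape [2, 1].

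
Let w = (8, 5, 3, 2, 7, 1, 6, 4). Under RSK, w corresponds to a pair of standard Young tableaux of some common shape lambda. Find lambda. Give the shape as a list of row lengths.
[2, 2, 2, 1, 1]

Row-insert each entry into an empty tableau.

After inserting 8: P = [[8]].
After inserting 5: P = [[5], [8]].
After inserting 3: P = [[3], [5], [8]].
After inserting 2: P = [[2], [3], [5], [8]].
After inserting 7: P = [[2, 7], [3], [5], [8]].
After inserting 1: P = [[1, 7], [2], [3], [5], [8]].
After inserting 6: P = [[1, 6], [2, 7], [3], [5], [8]].
After inserting 4: P = [[1, 4], [2, 6], [3, 7], [5], [8]].

The final insertion tableau P = [[1, 4], [2, 6], [3, 7], [5], [8]] has shape [2, 2, 2, 1, 1].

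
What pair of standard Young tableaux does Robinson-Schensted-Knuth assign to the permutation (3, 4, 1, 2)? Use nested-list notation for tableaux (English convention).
Insert each entry of the permutation into P by Schensted row insertion, recording in Q the position of each new cell.

Insert 3: appended to row 1. P = [[3]].
Insert 4: appended to row 1. P = [[3, 4]].
Insert 1: 1 bumps 3 from row 1; 3 starts row 2. P = [[1, 4], [3]].
Insert 2: 2 bumps 4 from row 1; 4 appends to row 2. P = [[1, 2], [3, 4]].

So P = [[1, 2], [3, 4]], Q = [[1, 2], [3, 4]].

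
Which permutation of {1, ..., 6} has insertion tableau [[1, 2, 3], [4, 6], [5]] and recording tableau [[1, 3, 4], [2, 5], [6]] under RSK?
Reverse the RSK construction: for i from n down to 1, find the cell of Q containing i, remove the entry at that cell from P, and reverse-bump it up through P; the value ejected from row 1 is w(i).

Step i=6: Q has 6 at row 3, column 1; remove 5 from row 3 of P and reverse-bump: 5 enters row 2 and ejects 4; 4 enters row 1 and ejects 3. So w(6) = 3. P is now [[1, 2, 4], [5, 6]].
Step i=5: Q has 5 at row 2, column 2; remove 6 from row 2 of P and reverse-bump: 6 enters row 1 and ejects 4. So w(5) = 4. P is now [[1, 2, 6], [5]].
Step i=4: Q has 4 at row 1, column 3; remove that cell from P, ejecting 6. So w(4) = 6. P is now [[1, 2], [5]].
Step i=3: Q has 3 at row 1, column 2; remove that cell from P, ejecting 2. So w(3) = 2. P is now [[1], [5]].
Step i=2: Q has 2 at row 2, column 1; remove 5 from row 2 of P and reverse-bump: 5 enters row 1 and ejects 1. So w(2) = 1. P is now [[5]].
Step i=1: Q has 1 at row 1, column 1; remove that cell from P, ejecting 5. So w(1) = 5. P is now [].

So w = 5 1 2 6 4 3.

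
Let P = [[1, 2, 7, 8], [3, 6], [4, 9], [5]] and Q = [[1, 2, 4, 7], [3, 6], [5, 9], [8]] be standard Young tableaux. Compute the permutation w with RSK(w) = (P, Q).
Reverse the RSK construction: for i from n down to 1, find the cell of Q containing i, remove the entry at that cell from P, and reverse-bump it up through P; the value ejected from row 1 is w(i).

Step i=9: Q has 9 at row 3, column 2; remove 9 from row 3 of P and reverse-bump: 9 enters row 2 and ejects 6; 6 enters row 1 and ejects 2. So w(9) = 2. P is now [[1, 6, 7, 8], [3, 9], [4], [5]].
Step i=8: Q has 8 at row 4, column 1; remove 5 from row 4 of P and reverse-bump: 5 enters row 3 and ejects 4; 4 enters row 2 and ejects 3; 3 enters row 1 and ejects 1. So w(8) = 1. P is now [[3, 6, 7, 8], [4, 9], [5]].
Step i=7: Q has 7 at row 1, column 4; remove that cell from P, ejecting 8. So w(7) = 8. P is now [[3, 6, 7], [4, 9], [5]].
Step i=6: Q has 6 at row 2, column 2; remove 9 from row 2 of P and reverse-bump: 9 enters row 1 and ejects 7. So w(6) = 7. P is now [[3, 6, 9], [4], [5]].
Step i=5: Q has 5 at row 3, column 1; remove 5 from row 3 of P and reverse-bump: 5 enters row 2 and ejects 4; 4 enters row 1 and ejects 3. So w(5) = 3. P is now [[4, 6, 9], [5]].
Step i=4: Q has 4 at row 1, column 3; remove that cell from P, ejecting 9. So w(4) = 9. P is now [[4, 6], [5]].
Step i=3: Q has 3 at row 2, column 1; remove 5 from row 2 of P and reverse-bump: 5 enters row 1 and ejects 4. So w(3) = 4. P is now [[5, 6]].
Step i=2: Q has 2 at row 1, column 2; remove that cell from P, ejecting 6. So w(2) = 6. P is now [[5]].
Step i=1: Q has 1 at row 1, column 1; remove that cell from P, ejecting 5. So w(1) = 5. P is now [].

So w = 5 6 4 9 3 7 8 1 2.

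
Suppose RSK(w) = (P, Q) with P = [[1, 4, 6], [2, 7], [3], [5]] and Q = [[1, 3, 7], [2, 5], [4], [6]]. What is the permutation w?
Reverse RSK: for i = n, n-1, ..., 1, locate i in Q, remove the corresponding corner cell from P, and reverse-bump its entry up through P; the value ejected from row 1 is w(i).

So w = 5 3 7 2 4 1 6.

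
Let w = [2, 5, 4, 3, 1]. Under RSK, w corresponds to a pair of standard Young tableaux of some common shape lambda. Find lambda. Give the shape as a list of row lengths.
Row-insert each entry into an empty tableau.

After inserting 2: P = [[2]].
After inserting 5: P = [[2, 5]].
After inserting 4: P = [[2, 4], [5]].
After inserting 3: P = [[2, 3], [4], [5]].
After inserting 1: P = [[1, 3], [2], [4], [5]].

The final insertion tableau P = [[1, 3], [2], [4], [5]] has shape [2, 1, 1, 1].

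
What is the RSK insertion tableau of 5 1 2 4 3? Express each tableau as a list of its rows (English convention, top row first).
P = [[1, 2, 3], [4], [5]]

Insert 5: appended to row 1. P = [[5]].
Insert 1: 1 bumps 5 from row 1; 5 starts row 2. P = [[1], [5]].
Insert 2: appended to row 1. P = [[1, 2], [5]].
Insert 4: appended to row 1. P = [[1, 2, 4], [5]].
Insert 3: 3 bumps 4 from row 1; 4 bumps 5 from row 2; 5 starts row 3. P = [[1, 2, 3], [4], [5]].

So P = [[1, 2, 3], [4], [5]].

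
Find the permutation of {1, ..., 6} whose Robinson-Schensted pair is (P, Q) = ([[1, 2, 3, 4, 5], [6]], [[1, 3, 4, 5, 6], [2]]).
Reverse the RSK construction: for i from n down to 1, find the cell of Q containing i, remove the entry at that cell from P, and reverse-bump it up through P; the value ejected from row 1 is w(i).

Step i=6: Q has 6 at row 1, column 5; remove that cell from P, ejecting 5. So w(6) = 5. P is now [[1, 2, 3, 4], [6]].
Step i=5: Q has 5 at row 1, column 4; remove that cell from P, ejecting 4. So w(5) = 4. P is now [[1, 2, 3], [6]].
Step i=4: Q has 4 at row 1, column 3; remove that cell from P, ejecting 3. So w(4) = 3. P is now [[1, 2], [6]].
Step i=3: Q has 3 at row 1, column 2; remove that cell from P, ejecting 2. So w(3) = 2. P is now [[1], [6]].
Step i=2: Q has 2 at row 2, column 1; remove 6 from row 2 of P and reverse-bump: 6 enters row 1 and ejects 1. So w(2) = 1. P is now [[6]].
Step i=1: Q has 1 at row 1, column 1; remove that cell from P, ejecting 6. So w(1) = 6. P is now [].

So w = 6 1 2 3 4 5.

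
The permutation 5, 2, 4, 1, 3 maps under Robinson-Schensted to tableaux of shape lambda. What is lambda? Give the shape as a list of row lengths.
Row-insert each entry into an empty tableau.

After inserting 5: P = [[5]].
After inserting 2: P = [[2], [5]].
After inserting 4: P = [[2, 4], [5]].
After inserting 1: P = [[1, 4], [2], [5]].
After inserting 3: P = [[1, 3], [2, 4], [5]].

The final insertion tableau P = [[1, 3], [2, 4], [5]] has shape [2, 2, 1].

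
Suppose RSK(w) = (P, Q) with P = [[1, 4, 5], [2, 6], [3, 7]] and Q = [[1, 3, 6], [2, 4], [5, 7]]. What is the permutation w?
3 2 7 4 1 6 5

Reverse the RSK construction: for i from n down to 1, find the cell of Q containing i, remove the entry at that cell from P, and reverse-bump it up through P; the value ejected from row 1 is w(i).

Step i=7: Q has 7 at row 3, column 2; remove 7 from row 3 of P and reverse-bump: 7 enters row 2 and ejects 6; 6 enters row 1 and ejects 5. So w(7) = 5. P is now [[1, 4, 6], [2, 7], [3]].
Step i=6: Q has 6 at row 1, column 3; remove that cell from P, ejecting 6. So w(6) = 6. P is now [[1, 4], [2, 7], [3]].
Step i=5: Q has 5 at row 3, column 1; remove 3 from row 3 of P and reverse-bump: 3 enters row 2 and ejects 2; 2 enters row 1 and ejects 1. So w(5) = 1. P is now [[2, 4], [3, 7]].
Step i=4: Q has 4 at row 2, column 2; remove 7 from row 2 of P and reverse-bump: 7 enters row 1 and ejects 4. So w(4) = 4. P is now [[2, 7], [3]].
Step i=3: Q has 3 at row 1, column 2; remove that cell from P, ejecting 7. So w(3) = 7. P is now [[2], [3]].
Step i=2: Q has 2 at row 2, column 1; remove 3 from row 2 of P and reverse-bump: 3 enters row 1 and ejects 2. So w(2) = 2. P is now [[3]].
Step i=1: Q has 1 at row 1, column 1; remove that cell from P, ejecting 3. So w(1) = 3. P is now [].

So w = 3 2 7 4 1 6 5.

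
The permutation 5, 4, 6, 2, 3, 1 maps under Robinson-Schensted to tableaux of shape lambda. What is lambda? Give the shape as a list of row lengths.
Row-insert each entry into an empty tableau.

After inserting 5: P = [[5]].
After inserting 4: P = [[4], [5]].
After inserting 6: P = [[4, 6], [5]].
After inserting 2: P = [[2, 6], [4], [5]].
After inserting 3: P = [[2, 3], [4, 6], [5]].
After inserting 1: P = [[1, 3], [2, 6], [4], [5]].

The final insertion tableau P = [[1, 3], [2, 6], [4], [5]] has shape [2, 2, 1, 1].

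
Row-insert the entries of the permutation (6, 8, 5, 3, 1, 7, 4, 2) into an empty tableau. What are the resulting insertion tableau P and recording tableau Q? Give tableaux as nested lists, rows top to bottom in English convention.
P = [[1, 2], [3, 4], [5, 7], [6, 8]], Q = [[1, 2], [3, 6], [4, 7], [5, 8]]

Insert each entry of the permutation into P by Schensted row insertion, recording in Q the position of each new cell.

After inserting 6: P = [[6]].
After inserting 8: P = [[6, 8]].
After inserting 5: P = [[5, 8], [6]].
After inserting 3: P = [[3, 8], [5], [6]].
After inserting 1: P = [[1, 8], [3], [5], [6]].
After inserting 7: P = [[1, 7], [3, 8], [5], [6]].
After inserting 4: P = [[1, 4], [3, 7], [5, 8], [6]].
After inserting 2: P = [[1, 2], [3, 4], [5, 7], [6, 8]].

So P = [[1, 2], [3, 4], [5, 7], [6, 8]], Q = [[1, 2], [3, 6], [4, 7], [5, 8]].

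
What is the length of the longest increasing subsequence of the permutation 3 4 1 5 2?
3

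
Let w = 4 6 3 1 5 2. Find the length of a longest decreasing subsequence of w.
3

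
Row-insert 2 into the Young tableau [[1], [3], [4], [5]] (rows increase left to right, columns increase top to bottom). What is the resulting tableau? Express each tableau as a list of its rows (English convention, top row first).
2 is larger than every entry of row 1, so it is appended to row 1. The new tableau is [[1, 2], [3], [4], [5]].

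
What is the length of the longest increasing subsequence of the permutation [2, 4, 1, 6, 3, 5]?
3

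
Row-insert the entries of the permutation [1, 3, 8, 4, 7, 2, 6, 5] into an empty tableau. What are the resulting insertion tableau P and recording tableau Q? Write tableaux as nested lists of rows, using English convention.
Insert each entry of the permutation into P by Schensted row insertion, recording in Q the position of each new cell.

Insert 1: appended to row 1. P = [[1]].
Insert 3: appended to row 1. P = [[1, 3]].
Insert 8: appended to row 1. P = [[1, 3, 8]].
Insert 4: 4 bumps 8 from row 1; 8 starts row 2. P = [[1, 3, 4], [8]].
Insert 7: appended to row 1. P = [[1, 3, 4, 7], [8]].
Insert 2: 2 bumps 3 from row 1; 3 bumps 8 from row 2; 8 starts row 3. P = [[1, 2, 4, 7], [3], [8]].
Insert 6: 6 bumps 7 from row 1; 7 appends to row 2. P = [[1, 2, 4, 6], [3, 7], [8]].
Insert 5: 5 bumps 6 from row 1; 6 bumps 7 from row 2; 7 bumps 8 from row 3; 8 starts row 4. P = [[1, 2, 4, 5], [3, 6], [7], [8]].

So P = [[1, 2, 4, 5], [3, 6], [7], [8]], Q = [[1, 2, 3, 5], [4, 7], [6], [8]].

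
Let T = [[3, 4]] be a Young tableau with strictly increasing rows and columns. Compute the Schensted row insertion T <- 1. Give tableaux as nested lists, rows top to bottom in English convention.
[[1, 4], [3]]

In row 1, 1 replaces 3 (the leftmost entry greater than 1); 3 is bumped to row 2. 3 starts a new row 2. The new tableau is [[1, 4], [3]].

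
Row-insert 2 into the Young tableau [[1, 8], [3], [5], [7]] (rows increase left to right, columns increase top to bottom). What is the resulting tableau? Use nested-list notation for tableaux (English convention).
[[1, 2], [3, 8], [5], [7]]

In row 1, 2 replaces 8 (the leftmost entry greater than 2); 8 is bumped to row 2. 8 is appended to row 2. The new tableau is [[1, 2], [3, 8], [5], [7]].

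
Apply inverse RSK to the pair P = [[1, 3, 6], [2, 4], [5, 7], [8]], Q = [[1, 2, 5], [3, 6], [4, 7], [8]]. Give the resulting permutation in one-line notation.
2 5 4 1 8 7 6 3

Reverse the RSK construction: for i from n down to 1, find the cell of Q containing i, remove the entry at that cell from P, and reverse-bump it up through P; the value ejected from row 1 is w(i).

Step i=8: Q has 8 at row 4, column 1; remove 8 from row 4 of P and reverse-bump: 8 enters row 3 and ejects 7; 7 enters row 2 and ejects 4; 4 enters row 1 and ejects 3. So w(8) = 3. P is now [[1, 4, 6], [2, 7], [5, 8]].
Step i=7: Q has 7 at row 3, column 2; remove 8 from row 3 of P and reverse-bump: 8 enters row 2 and ejects 7; 7 enters row 1 and ejects 6. So w(7) = 6. P is now [[1, 4, 7], [2, 8], [5]].
Step i=6: Q has 6 at row 2, column 2; remove 8 from row 2 of P and reverse-bump: 8 enters row 1 and ejects 7. So w(6) = 7. P is now [[1, 4, 8], [2], [5]].
Step i=5: Q has 5 at row 1, column 3; remove that cell from P, ejecting 8. So w(5) = 8. P is now [[1, 4], [2], [5]].
Step i=4: Q has 4 at row 3, column 1; remove 5 from row 3 of P and reverse-bump: 5 enters row 2 and ejects 2; 2 enters row 1 and ejects 1. So w(4) = 1. P is now [[2, 4], [5]].
Step i=3: Q has 3 at row 2, column 1; remove 5 from row 2 of P and reverse-bump: 5 enters row 1 and ejects 4. So w(3) = 4. P is now [[2, 5]].
Step i=2: Q has 2 at row 1, column 2; remove that cell from P, ejecting 5. So w(2) = 5. P is now [[2]].
Step i=1: Q has 1 at row 1, column 1; remove that cell from P, ejecting 2. So w(1) = 2. P is now [].

So w = 2 5 4 1 8 7 6 3.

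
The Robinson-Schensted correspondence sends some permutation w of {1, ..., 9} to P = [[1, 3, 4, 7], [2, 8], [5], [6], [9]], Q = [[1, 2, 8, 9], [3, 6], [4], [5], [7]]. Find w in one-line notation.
Reverse the RSK construction: for i from n down to 1, find the cell of Q containing i, remove the entry at that cell from P, and reverse-bump it up through P; the value ejected from row 1 is w(i).

Step i=9: Q has 9 at row 1, column 4; remove that cell from P, ejecting 7. So w(9) = 7. P is now [[1, 3, 4], [2, 8], [5], [6], [9]].
Step i=8: Q has 8 at row 1, column 3; remove that cell from P, ejecting 4. So w(8) = 4. P is now [[1, 3], [2, 8], [5], [6], [9]].
Step i=7: Q has 7 at row 5, column 1; remove 9 from row 5 of P and reverse-bump: 9 enters row 4 and ejects 6; 6 enters row 3 and ejects 5; 5 enters row 2 and ejects 2; 2 enters row 1 and ejects 1. So w(7) = 1. P is now [[2, 3], [5, 8], [6], [9]].
Step i=6: Q has 6 at row 2, column 2; remove 8 from row 2 of P and reverse-bump: 8 enters row 1 and ejects 3. So w(6) = 3. P is now [[2, 8], [5], [6], [9]].
Step i=5: Q has 5 at row 4, column 1; remove 9 from row 4 of P and reverse-bump: 9 enters row 3 and ejects 6; 6 enters row 2 and ejects 5; 5 enters row 1 and ejects 2. So w(5) = 2. P is now [[5, 8], [6], [9]].
Step i=4: Q has 4 at row 3, column 1; remove 9 from row 3 of P and reverse-bump: 9 enters row 2 and ejects 6; 6 enters row 1 and ejects 5. So w(4) = 5. P is now [[6, 8], [9]].
Step i=3: Q has 3 at row 2, column 1; remove 9 from row 2 of P and reverse-bump: 9 enters row 1 and ejects 8. So w(3) = 8. P is now [[6, 9]].
Step i=2: Q has 2 at row 1, column 2; remove that cell from P, ejecting 9. So w(2) = 9. P is now [[6]].
Step i=1: Q has 1 at row 1, column 1; remove that cell from P, ejecting 6. So w(1) = 6. P is now [].

So w = 6 9 8 5 2 3 1 4 7.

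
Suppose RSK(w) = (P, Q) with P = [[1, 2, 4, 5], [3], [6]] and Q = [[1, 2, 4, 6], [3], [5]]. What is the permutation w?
1 6 3 4 2 5

Reverse the RSK construction: for i from n down to 1, find the cell of Q containing i, remove the entry at that cell from P, and reverse-bump it up through P; the value ejected from row 1 is w(i).

Step i=6: Q has 6 at row 1, column 4; remove that cell from P, ejecting 5. So w(6) = 5. P is now [[1, 2, 4], [3], [6]].
Step i=5: Q has 5 at row 3, column 1; remove 6 from row 3 of P and reverse-bump: 6 enters row 2 and ejects 3; 3 enters row 1 and ejects 2. So w(5) = 2. P is now [[1, 3, 4], [6]].
Step i=4: Q has 4 at row 1, column 3; remove that cell from P, ejecting 4. So w(4) = 4. P is now [[1, 3], [6]].
Step i=3: Q has 3 at row 2, column 1; remove 6 from row 2 of P and reverse-bump: 6 enters row 1 and ejects 3. So w(3) = 3. P is now [[1, 6]].
Step i=2: Q has 2 at row 1, column 2; remove that cell from P, ejecting 6. So w(2) = 6. P is now [[1]].
Step i=1: Q has 1 at row 1, column 1; remove that cell from P, ejecting 1. So w(1) = 1. P is now [].

So w = 1 6 3 4 2 5.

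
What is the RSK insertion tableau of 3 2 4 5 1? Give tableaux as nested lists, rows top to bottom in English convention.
P = [[1, 4, 5], [2], [3]]

Insert 3: appended to row 1. P = [[3]].
Insert 2: 2 bumps 3 from row 1; 3 starts row 2. P = [[2], [3]].
Insert 4: appended to row 1. P = [[2, 4], [3]].
Insert 5: appended to row 1. P = [[2, 4, 5], [3]].
Insert 1: 1 bumps 2 from row 1; 2 bumps 3 from row 2; 3 starts row 3. P = [[1, 4, 5], [2], [3]].

So P = [[1, 4, 5], [2], [3]].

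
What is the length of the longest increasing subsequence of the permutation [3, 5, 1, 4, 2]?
2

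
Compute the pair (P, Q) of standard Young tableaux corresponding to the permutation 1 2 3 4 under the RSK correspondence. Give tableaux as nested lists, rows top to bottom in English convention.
Insert each entry of the permutation into P by Schensted row insertion, recording in Q the position of each new cell.

Insert 1: appended to row 1. P = [[1]], Q = [[1]].
Insert 2: appended to row 1. P = [[1, 2]], Q = [[1, 2]].
Insert 3: appended to row 1. P = [[1, 2, 3]], Q = [[1, 2, 3]].
Insert 4: appended to row 1. P = [[1, 2, 3, 4]], Q = [[1, 2, 3, 4]].

So P = [[1, 2, 3, 4]], Q = [[1, 2, 3, 4]].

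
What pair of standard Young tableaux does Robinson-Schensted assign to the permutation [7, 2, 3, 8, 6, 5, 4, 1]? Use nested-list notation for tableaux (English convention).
Insert each entry of the permutation into P by Schensted row insertion, recording in Q the position of each new cell.

Insert 7: appended to row 1. P = [[7]].
Insert 2: 2 bumps 7 from row 1; 7 starts row 2. P = [[2], [7]].
Insert 3: appended to row 1. P = [[2, 3], [7]].
Insert 8: appended to row 1. P = [[2, 3, 8], [7]].
Insert 6: 6 bumps 8 from row 1; 8 appends to row 2. P = [[2, 3, 6], [7, 8]].
Insert 5: 5 bumps 6 from row 1; 6 bumps 7 from row 2; 7 starts row 3. P = [[2, 3, 5], [6, 8], [7]].
Insert 4: 4 bumps 5 from row 1; 5 bumps 6 from row 2; 6 bumps 7 from row 3; 7 starts row 4. P = [[2, 3, 4], [5, 8], [6], [7]].
Insert 1: 1 bumps 2 from row 1; 2 bumps 5 from row 2; 5 bumps 6 from row 3; 6 bumps 7 from row 4; 7 starts row 5. P = [[1, 3, 4], [2, 8], [5], [6], [7]].

So P = [[1, 3, 4], [2, 8], [5], [6], [7]], Q = [[1, 3, 4], [2, 5], [6], [7], [8]].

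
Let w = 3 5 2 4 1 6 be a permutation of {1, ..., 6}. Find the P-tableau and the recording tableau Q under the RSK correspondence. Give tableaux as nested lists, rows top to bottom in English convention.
P = [[1, 4, 6], [2, 5], [3]], Q = [[1, 2, 6], [3, 4], [5]]

Insert each entry of the permutation into P by Schensted row insertion, recording in Q the position of each new cell.

Insert 3: appended to row 1. P = [[3]].
Insert 5: appended to row 1. P = [[3, 5]].
Insert 2: 2 bumps 3 from row 1; 3 starts row 2. P = [[2, 5], [3]].
Insert 4: 4 bumps 5 from row 1; 5 appends to row 2. P = [[2, 4], [3, 5]].
Insert 1: 1 bumps 2 from row 1; 2 bumps 3 from row 2; 3 starts row 3. P = [[1, 4], [2, 5], [3]].
Insert 6: appended to row 1. P = [[1, 4, 6], [2, 5], [3]].

So P = [[1, 4, 6], [2, 5], [3]], Q = [[1, 2, 6], [3, 4], [5]].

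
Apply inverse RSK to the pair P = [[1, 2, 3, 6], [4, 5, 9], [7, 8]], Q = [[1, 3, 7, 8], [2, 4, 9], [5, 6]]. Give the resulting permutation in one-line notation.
7 4 8 5 1 2 3 9 6

Reverse the RSK construction: for i from n down to 1, find the cell of Q containing i, remove the entry at that cell from P, and reverse-bump it up through P; the value ejected from row 1 is w(i).

Step i=9: Q has 9 at row 2, column 3; remove 9 from row 2 of P and reverse-bump: 9 enters row 1 and ejects 6. So w(9) = 6. P is now [[1, 2, 3, 9], [4, 5], [7, 8]].
Step i=8: Q has 8 at row 1, column 4; remove that cell from P, ejecting 9. So w(8) = 9. P is now [[1, 2, 3], [4, 5], [7, 8]].
Step i=7: Q has 7 at row 1, column 3; remove that cell from P, ejecting 3. So w(7) = 3. P is now [[1, 2], [4, 5], [7, 8]].
Step i=6: Q has 6 at row 3, column 2; remove 8 from row 3 of P and reverse-bump: 8 enters row 2 and ejects 5; 5 enters row 1 and ejects 2. So w(6) = 2. P is now [[1, 5], [4, 8], [7]].
Step i=5: Q has 5 at row 3, column 1; remove 7 from row 3 of P and reverse-bump: 7 enters row 2 and ejects 4; 4 enters row 1 and ejects 1. So w(5) = 1. P is now [[4, 5], [7, 8]].
Step i=4: Q has 4 at row 2, column 2; remove 8 from row 2 of P and reverse-bump: 8 enters row 1 and ejects 5. So w(4) = 5. P is now [[4, 8], [7]].
Step i=3: Q has 3 at row 1, column 2; remove that cell from P, ejecting 8. So w(3) = 8. P is now [[4], [7]].
Step i=2: Q has 2 at row 2, column 1; remove 7 from row 2 of P and reverse-bump: 7 enters row 1 and ejects 4. So w(2) = 4. P is now [[7]].
Step i=1: Q has 1 at row 1, column 1; remove that cell from P, ejecting 7. So w(1) = 7. P is now [].

So w = 7 4 8 5 1 2 3 9 6.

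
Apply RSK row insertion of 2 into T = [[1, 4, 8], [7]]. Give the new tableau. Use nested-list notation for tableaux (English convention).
[[1, 2, 8], [4], [7]]

In row 1, 2 replaces 4 (the leftmost entry greater than 2); 4 is bumped to row 2. In row 2, 4 replaces 7 (the leftmost entry greater than 4); 7 is bumped to row 3. 7 starts a new row 3. The new tableau is [[1, 2, 8], [4], [7]].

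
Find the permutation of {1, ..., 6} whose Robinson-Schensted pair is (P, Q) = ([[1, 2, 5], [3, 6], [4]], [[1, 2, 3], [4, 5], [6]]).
Reverse RSK: for i = n, n-1, ..., 1, locate i in Q, remove the corresponding corner cell from P, and reverse-bump its entry up through P; the value ejected from row 1 is w(i).

So w = 1 4 6 3 5 2.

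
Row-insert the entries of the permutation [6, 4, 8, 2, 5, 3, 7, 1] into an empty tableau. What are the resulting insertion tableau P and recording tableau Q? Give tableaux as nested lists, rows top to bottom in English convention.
P = [[1, 3, 7], [2, 5], [4, 8], [6]], Q = [[1, 3, 7], [2, 5], [4, 6], [8]]

Insert each entry of the permutation into P by Schensted row insertion, recording in Q the position of each new cell.

Insert 6: appended to row 1. P = [[6]], Q = [[1]].
Insert 4: 4 bumps 6 from row 1; 6 starts row 2. P = [[4], [6]], Q = [[1], [2]].
Insert 8: appended to row 1. P = [[4, 8], [6]], Q = [[1, 3], [2]].
Insert 2: 2 bumps 4 from row 1; 4 bumps 6 from row 2; 6 starts row 3. P = [[2, 8], [4], [6]], Q = [[1, 3], [2], [4]].
Insert 5: 5 bumps 8 from row 1; 8 appends to row 2. P = [[2, 5], [4, 8], [6]], Q = [[1, 3], [2, 5], [4]].
Insert 3: 3 bumps 5 from row 1; 5 bumps 8 from row 2; 8 appends to row 3. P = [[2, 3], [4, 5], [6, 8]], Q = [[1, 3], [2, 5], [4, 6]].
Insert 7: appended to row 1. P = [[2, 3, 7], [4, 5], [6, 8]], Q = [[1, 3, 7], [2, 5], [4, 6]].
Insert 1: 1 bumps 2 from row 1; 2 bumps 4 from row 2; 4 bumps 6 from row 3; 6 starts row 4. P = [[1, 3, 7], [2, 5], [4, 8], [6]], Q = [[1, 3, 7], [2, 5], [4, 6], [8]].

So P = [[1, 3, 7], [2, 5], [4, 8], [6]], Q = [[1, 3, 7], [2, 5], [4, 6], [8]].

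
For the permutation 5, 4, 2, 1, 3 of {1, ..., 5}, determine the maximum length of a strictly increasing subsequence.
2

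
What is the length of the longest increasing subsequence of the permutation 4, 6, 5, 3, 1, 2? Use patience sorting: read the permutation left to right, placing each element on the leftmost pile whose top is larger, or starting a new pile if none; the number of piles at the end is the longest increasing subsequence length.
4: new pile. tops = [4]
6: new pile. tops = [4, 6]
5: onto pile 2 (replacing 6). tops = [4, 5]
3: onto pile 1 (replacing 4). tops = [3, 5]
1: onto pile 1 (replacing 3). tops = [1, 5]
2: onto pile 2 (replacing 5). tops = [1, 2]

2 piles, so the longest increasing subsequence has length 2.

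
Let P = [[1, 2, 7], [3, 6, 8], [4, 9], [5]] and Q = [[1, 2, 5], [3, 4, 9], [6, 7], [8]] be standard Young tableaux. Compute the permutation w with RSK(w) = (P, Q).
Reverse the RSK construction: for i from n down to 1, find the cell of Q containing i, remove the entry at that cell from P, and reverse-bump it up through P; the value ejected from row 1 is w(i).

Step i=9: Q has 9 at row 2, column 3; remove 8 from row 2 of P and reverse-bump: 8 enters row 1 and ejects 7. So w(9) = 7. P is now [[1, 2, 8], [3, 6], [4, 9], [5]].
Step i=8: Q has 8 at row 4, column 1; remove 5 from row 4 of P and reverse-bump: 5 enters row 3 and ejects 4; 4 enters row 2 and ejects 3; 3 enters row 1 and ejects 2. So w(8) = 2. P is now [[1, 3, 8], [4, 6], [5, 9]].
Step i=7: Q has 7 at row 3, column 2; remove 9 from row 3 of P and reverse-bump: 9 enters row 2 and ejects 6; 6 enters row 1 and ejects 3. So w(7) = 3. P is now [[1, 6, 8], [4, 9], [5]].
Step i=6: Q has 6 at row 3, column 1; remove 5 from row 3 of P and reverse-bump: 5 enters row 2 and ejects 4; 4 enters row 1 and ejects 1. So w(6) = 1. P is now [[4, 6, 8], [5, 9]].
Step i=5: Q has 5 at row 1, column 3; remove that cell from P, ejecting 8. So w(5) = 8. P is now [[4, 6], [5, 9]].
Step i=4: Q has 4 at row 2, column 2; remove 9 from row 2 of P and reverse-bump: 9 enters row 1 and ejects 6. So w(4) = 6. P is now [[4, 9], [5]].
Step i=3: Q has 3 at row 2, column 1; remove 5 from row 2 of P and reverse-bump: 5 enters row 1 and ejects 4. So w(3) = 4. P is now [[5, 9]].
Step i=2: Q has 2 at row 1, column 2; remove that cell from P, ejecting 9. So w(2) = 9. P is now [[5]].
Step i=1: Q has 1 at row 1, column 1; remove that cell from P, ejecting 5. So w(1) = 5. P is now [].

So w = 5 9 4 6 8 1 3 2 7.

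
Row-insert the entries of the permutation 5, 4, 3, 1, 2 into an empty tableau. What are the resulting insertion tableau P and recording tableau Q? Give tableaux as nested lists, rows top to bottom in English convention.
P = [[1, 2], [3], [4], [5]], Q = [[1, 5], [2], [3], [4]]

Insert each entry of the permutation into P by Schensted row insertion, recording in Q the position of each new cell.

After inserting 5: P = [[5]].
After inserting 4: P = [[4], [5]].
After inserting 3: P = [[3], [4], [5]].
After inserting 1: P = [[1], [3], [4], [5]].
After inserting 2: P = [[1, 2], [3], [4], [5]].

So P = [[1, 2], [3], [4], [5]], Q = [[1, 5], [2], [3], [4]].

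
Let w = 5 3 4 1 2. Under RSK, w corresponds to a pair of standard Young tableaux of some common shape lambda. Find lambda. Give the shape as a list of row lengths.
Row-insert each entry into an empty tableau.

After inserting 5: P = [[5]].
After inserting 3: P = [[3], [5]].
After inserting 4: P = [[3, 4], [5]].
After inserting 1: P = [[1, 4], [3], [5]].
After inserting 2: P = [[1, 2], [3, 4], [5]].

The final insertion tableau P = [[1, 2], [3, 4], [5]] has shape [2, 2, 1].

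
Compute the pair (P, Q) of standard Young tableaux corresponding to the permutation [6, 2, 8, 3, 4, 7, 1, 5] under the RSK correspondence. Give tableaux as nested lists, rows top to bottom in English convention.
Insert each entry of the permutation into P by Schensted row insertion, recording in Q the position of each new cell.

After inserting 6: P = [[6]].
After inserting 2: P = [[2], [6]].
After inserting 8: P = [[2, 8], [6]].
After inserting 3: P = [[2, 3], [6, 8]].
After inserting 4: P = [[2, 3, 4], [6, 8]].
After inserting 7: P = [[2, 3, 4, 7], [6, 8]].
After inserting 1: P = [[1, 3, 4, 7], [2, 8], [6]].
After inserting 5: P = [[1, 3, 4, 5], [2, 7], [6, 8]].

So P = [[1, 3, 4, 5], [2, 7], [6, 8]], Q = [[1, 3, 5, 6], [2, 4], [7, 8]].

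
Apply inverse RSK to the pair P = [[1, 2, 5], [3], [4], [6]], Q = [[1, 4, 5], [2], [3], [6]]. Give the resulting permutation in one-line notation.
6 4 1 3 5 2

Reverse RSK: for i = n, n-1, ..., 1, locate i in Q, remove the corresponding corner cell from P, and reverse-bump its entry up through P; the value ejected from row 1 is w(i).

So w = 6 4 1 3 5 2.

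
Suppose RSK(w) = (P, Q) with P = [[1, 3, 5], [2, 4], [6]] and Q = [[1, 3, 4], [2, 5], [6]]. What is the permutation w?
2 1 4 6 5 3

Reverse the RSK construction: for i from n down to 1, find the cell of Q containing i, remove the entry at that cell from P, and reverse-bump it up through P; the value ejected from row 1 is w(i).

Step i=6: Q has 6 at row 3, column 1; remove 6 from row 3 of P and reverse-bump: 6 enters row 2 and ejects 4; 4 enters row 1 and ejects 3. So w(6) = 3. P is now [[1, 4, 5], [2, 6]].
Step i=5: Q has 5 at row 2, column 2; remove 6 from row 2 of P and reverse-bump: 6 enters row 1 and ejects 5. So w(5) = 5. P is now [[1, 4, 6], [2]].
Step i=4: Q has 4 at row 1, column 3; remove that cell from P, ejecting 6. So w(4) = 6. P is now [[1, 4], [2]].
Step i=3: Q has 3 at row 1, column 2; remove that cell from P, ejecting 4. So w(3) = 4. P is now [[1], [2]].
Step i=2: Q has 2 at row 2, column 1; remove 2 from row 2 of P and reverse-bump: 2 enters row 1 and ejects 1. So w(2) = 1. P is now [[2]].
Step i=1: Q has 1 at row 1, column 1; remove that cell from P, ejecting 2. So w(1) = 2. P is now [].

So w = 2 1 4 6 5 3.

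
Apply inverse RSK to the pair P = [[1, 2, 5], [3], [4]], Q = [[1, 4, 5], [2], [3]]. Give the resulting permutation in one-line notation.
Reverse the RSK construction: for i from n down to 1, find the cell of Q containing i, remove the entry at that cell from P, and reverse-bump it up through P; the value ejected from row 1 is w(i).

Step i=5: Q has 5 at row 1, column 3; remove that cell from P, ejecting 5. So w(5) = 5. P is now [[1, 2], [3], [4]].
Step i=4: Q has 4 at row 1, column 2; remove that cell from P, ejecting 2. So w(4) = 2. P is now [[1], [3], [4]].
Step i=3: Q has 3 at row 3, column 1; remove 4 from row 3 of P and reverse-bump: 4 enters row 2 and ejects 3; 3 enters row 1 and ejects 1. So w(3) = 1. P is now [[3], [4]].
Step i=2: Q has 2 at row 2, column 1; remove 4 from row 2 of P and reverse-bump: 4 enters row 1 and ejects 3. So w(2) = 3. P is now [[4]].
Step i=1: Q has 1 at row 1, column 1; remove that cell from P, ejecting 4. So w(1) = 4. P is now [].

So w = 4 3 1 2 5.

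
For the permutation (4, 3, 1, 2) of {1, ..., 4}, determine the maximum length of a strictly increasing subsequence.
2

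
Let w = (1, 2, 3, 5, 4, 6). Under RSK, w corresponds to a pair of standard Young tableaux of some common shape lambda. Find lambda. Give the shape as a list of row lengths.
Row-insert each entry into an empty tableau.

After inserting 1: P = [[1]].
After inserting 2: P = [[1, 2]].
After inserting 3: P = [[1, 2, 3]].
After inserting 5: P = [[1, 2, 3, 5]].
After inserting 4: P = [[1, 2, 3, 4], [5]].
After inserting 6: P = [[1, 2, 3, 4, 6], [5]].

The final insertion tableau P = [[1, 2, 3, 4, 6], [5]] has shape [5, 1].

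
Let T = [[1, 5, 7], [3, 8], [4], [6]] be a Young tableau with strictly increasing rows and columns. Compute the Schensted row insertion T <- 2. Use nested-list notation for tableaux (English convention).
[[1, 2, 7], [3, 5], [4, 8], [6]]

In row 1, 2 replaces 5 (the leftmost entry greater than 2); 5 is bumped to row 2. In row 2, 5 replaces 8 (the leftmost entry greater than 5); 8 is bumped to row 3. 8 is appended to row 3. The new tableau is [[1, 2, 7], [3, 5], [4, 8], [6]].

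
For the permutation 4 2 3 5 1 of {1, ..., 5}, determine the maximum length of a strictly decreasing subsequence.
3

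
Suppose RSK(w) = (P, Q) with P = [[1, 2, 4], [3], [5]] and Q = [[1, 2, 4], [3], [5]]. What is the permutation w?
1 5 3 4 2

Reverse the RSK construction: for i from n down to 1, find the cell of Q containing i, remove the entry at that cell from P, and reverse-bump it up through P; the value ejected from row 1 is w(i).

Step i=5: Q has 5 at row 3, column 1; remove 5 from row 3 of P and reverse-bump: 5 enters row 2 and ejects 3; 3 enters row 1 and ejects 2. So w(5) = 2. P is now [[1, 3, 4], [5]].
Step i=4: Q has 4 at row 1, column 3; remove that cell from P, ejecting 4. So w(4) = 4. P is now [[1, 3], [5]].
Step i=3: Q has 3 at row 2, column 1; remove 5 from row 2 of P and reverse-bump: 5 enters row 1 and ejects 3. So w(3) = 3. P is now [[1, 5]].
Step i=2: Q has 2 at row 1, column 2; remove that cell from P, ejecting 5. So w(2) = 5. P is now [[1]].
Step i=1: Q has 1 at row 1, column 1; remove that cell from P, ejecting 1. So w(1) = 1. P is now [].

So w = 1 5 3 4 2.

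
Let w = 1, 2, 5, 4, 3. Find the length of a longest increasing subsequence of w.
3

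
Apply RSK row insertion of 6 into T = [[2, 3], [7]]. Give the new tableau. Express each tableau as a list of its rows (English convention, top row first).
6 is larger than every entry of row 1, so it is appended to row 1. The new tableau is [[2, 3, 6], [7]].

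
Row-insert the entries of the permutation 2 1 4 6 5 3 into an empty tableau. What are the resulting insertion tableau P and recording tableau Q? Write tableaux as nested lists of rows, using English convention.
Insert each entry of the permutation into P by Schensted row insertion, recording in Q the position of each new cell.

Insert 2: appended to row 1. P = [[2]].
Insert 1: 1 bumps 2 from row 1; 2 starts row 2. P = [[1], [2]].
Insert 4: appended to row 1. P = [[1, 4], [2]].
Insert 6: appended to row 1. P = [[1, 4, 6], [2]].
Insert 5: 5 bumps 6 from row 1; 6 appends to row 2. P = [[1, 4, 5], [2, 6]].
Insert 3: 3 bumps 4 from row 1; 4 bumps 6 from row 2; 6 starts row 3. P = [[1, 3, 5], [2, 4], [6]].

So P = [[1, 3, 5], [2, 4], [6]], Q = [[1, 3, 4], [2, 5], [6]].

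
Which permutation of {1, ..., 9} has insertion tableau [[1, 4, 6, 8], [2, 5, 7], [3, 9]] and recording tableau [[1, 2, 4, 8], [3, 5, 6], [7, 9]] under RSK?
Reverse the RSK construction: for i from n down to 1, find the cell of Q containing i, remove the entry at that cell from P, and reverse-bump it up through P; the value ejected from row 1 is w(i).

Step i=9: Q has 9 at row 3, column 2; remove 9 from row 3 of P and reverse-bump: 9 enters row 2 and ejects 7; 7 enters row 1 and ejects 6. So w(9) = 6. P is now [[1, 4, 7, 8], [2, 5, 9], [3]].
Step i=8: Q has 8 at row 1, column 4; remove that cell from P, ejecting 8. So w(8) = 8. P is now [[1, 4, 7], [2, 5, 9], [3]].
Step i=7: Q has 7 at row 3, column 1; remove 3 from row 3 of P and reverse-bump: 3 enters row 2 and ejects 2; 2 enters row 1 and ejects 1. So w(7) = 1. P is now [[2, 4, 7], [3, 5, 9]].
Step i=6: Q has 6 at row 2, column 3; remove 9 from row 2 of P and reverse-bump: 9 enters row 1 and ejects 7. So w(6) = 7. P is now [[2, 4, 9], [3, 5]].
Step i=5: Q has 5 at row 2, column 2; remove 5 from row 2 of P and reverse-bump: 5 enters row 1 and ejects 4. So w(5) = 4. P is now [[2, 5, 9], [3]].
Step i=4: Q has 4 at row 1, column 3; remove that cell from P, ejecting 9. So w(4) = 9. P is now [[2, 5], [3]].
Step i=3: Q has 3 at row 2, column 1; remove 3 from row 2 of P and reverse-bump: 3 enters row 1 and ejects 2. So w(3) = 2. P is now [[3, 5]].
Step i=2: Q has 2 at row 1, column 2; remove that cell from P, ejecting 5. So w(2) = 5. P is now [[3]].
Step i=1: Q has 1 at row 1, column 1; remove that cell from P, ejecting 3. So w(1) = 3. P is now [].

So w = 3 5 2 9 4 7 1 8 6.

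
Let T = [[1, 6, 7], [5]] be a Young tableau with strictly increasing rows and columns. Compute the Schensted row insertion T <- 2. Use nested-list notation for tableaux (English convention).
In row 1, 2 replaces 6 (the leftmost entry greater than 2); 6 is bumped to row 2. 6 is appended to row 2. The new tableau is [[1, 2, 7], [5, 6]].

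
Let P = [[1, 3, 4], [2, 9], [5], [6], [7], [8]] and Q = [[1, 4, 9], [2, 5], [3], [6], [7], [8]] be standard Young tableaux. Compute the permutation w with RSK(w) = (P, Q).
Reverse the RSK construction: for i from n down to 1, find the cell of Q containing i, remove the entry at that cell from P, and reverse-bump it up through P; the value ejected from row 1 is w(i).

Step i=9: Q has 9 at row 1, column 3; remove that cell from P, ejecting 4. So w(9) = 4. P is now [[1, 3], [2, 9], [5], [6], [7], [8]].
Step i=8: Q has 8 at row 6, column 1; remove 8 from row 6 of P and reverse-bump: 8 enters row 5 and ejects 7; 7 enters row 4 and ejects 6; 6 enters row 3 and ejects 5; 5 enters row 2 and ejects 2; 2 enters row 1 and ejects 1. So w(8) = 1. P is now [[2, 3], [5, 9], [6], [7], [8]].
Step i=7: Q has 7 at row 5, column 1; remove 8 from row 5 of P and reverse-bump: 8 enters row 4 and ejects 7; 7 enters row 3 and ejects 6; 6 enters row 2 and ejects 5; 5 enters row 1 and ejects 3. So w(7) = 3. P is now [[2, 5], [6, 9], [7], [8]].
Step i=6: Q has 6 at row 4, column 1; remove 8 from row 4 of P and reverse-bump: 8 enters row 3 and ejects 7; 7 enters row 2 and ejects 6; 6 enters row 1 and ejects 5. So w(6) = 5. P is now [[2, 6], [7, 9], [8]].
Step i=5: Q has 5 at row 2, column 2; remove 9 from row 2 of P and reverse-bump: 9 enters row 1 and ejects 6. So w(5) = 6. P is now [[2, 9], [7], [8]].
Step i=4: Q has 4 at row 1, column 2; remove that cell from P, ejecting 9. So w(4) = 9. P is now [[2], [7], [8]].
Step i=3: Q has 3 at row 3, column 1; remove 8 from row 3 of P and reverse-bump: 8 enters row 2 and ejects 7; 7 enters row 1 and ejects 2. So w(3) = 2. P is now [[7], [8]].
Step i=2: Q has 2 at row 2, column 1; remove 8 from row 2 of P and reverse-bump: 8 enters row 1 and ejects 7. So w(2) = 7. P is now [[8]].
Step i=1: Q has 1 at row 1, column 1; remove that cell from P, ejecting 8. So w(1) = 8. P is now [].

So w = 8 7 2 9 6 5 3 1 4.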